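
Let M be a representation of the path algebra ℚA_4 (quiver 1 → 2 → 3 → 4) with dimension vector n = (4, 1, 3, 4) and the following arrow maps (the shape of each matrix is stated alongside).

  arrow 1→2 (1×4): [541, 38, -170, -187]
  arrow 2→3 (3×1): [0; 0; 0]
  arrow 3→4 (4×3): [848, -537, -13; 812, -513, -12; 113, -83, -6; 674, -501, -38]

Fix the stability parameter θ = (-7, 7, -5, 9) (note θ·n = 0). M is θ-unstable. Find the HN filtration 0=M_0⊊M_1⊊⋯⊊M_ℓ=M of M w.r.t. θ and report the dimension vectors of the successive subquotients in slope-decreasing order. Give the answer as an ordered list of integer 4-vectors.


Barcode: M ≅ I[1,1]^3, I[1,2], I[3,4]^3, I[4,4]. HN layers by μ_θ (4 steps, strictly decreasing):
  μ^(1)=9; μ^(2)=7; μ^(3)=-5; μ^(4)=-7

((0, 0, 0, 4); (0, 1, 0, 0); (0, 0, 3, 0); (4, 0, 0, 0))


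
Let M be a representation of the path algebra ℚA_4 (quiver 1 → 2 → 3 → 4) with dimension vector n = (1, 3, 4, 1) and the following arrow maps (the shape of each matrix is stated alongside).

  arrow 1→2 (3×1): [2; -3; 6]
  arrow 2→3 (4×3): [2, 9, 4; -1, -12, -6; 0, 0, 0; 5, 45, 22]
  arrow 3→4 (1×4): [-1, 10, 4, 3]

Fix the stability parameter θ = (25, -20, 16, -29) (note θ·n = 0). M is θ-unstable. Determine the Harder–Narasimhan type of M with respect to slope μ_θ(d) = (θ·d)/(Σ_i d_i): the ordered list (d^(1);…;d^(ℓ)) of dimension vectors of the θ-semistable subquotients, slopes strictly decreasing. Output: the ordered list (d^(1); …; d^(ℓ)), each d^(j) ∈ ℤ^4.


Interval decomposition of M: I[1,3], I[2,2], I[2,4], I[3,3]^2.
HN type (ℓ=4): μ^(1)=16; μ^(2)=5/2; μ^(3)=-13/2; μ^(4)=-20

((0, 0, 3, 0); (1, 1, 0, 0); (0, 0, 1, 1); (0, 2, 0, 0))


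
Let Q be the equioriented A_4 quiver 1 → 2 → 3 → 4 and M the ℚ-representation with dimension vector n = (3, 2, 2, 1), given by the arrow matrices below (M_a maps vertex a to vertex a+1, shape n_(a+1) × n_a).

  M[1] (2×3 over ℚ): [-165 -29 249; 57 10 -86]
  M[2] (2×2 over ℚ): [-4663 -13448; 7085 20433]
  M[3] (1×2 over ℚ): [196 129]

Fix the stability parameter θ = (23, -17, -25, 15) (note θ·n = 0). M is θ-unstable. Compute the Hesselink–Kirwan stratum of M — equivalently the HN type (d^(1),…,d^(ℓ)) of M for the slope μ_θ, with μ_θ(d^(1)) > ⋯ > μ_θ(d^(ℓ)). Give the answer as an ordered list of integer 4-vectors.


Via rank(M_{q-1}∘⋯∘M_p): M ≅ I[1,1], I[1,3], I[1,4].
μ_θ-semistable layers: μ^(1)=23; μ^(2)=15; μ^(3)=-19/3

((1, 0, 0, 0); (0, 0, 0, 1); (2, 2, 2, 0))


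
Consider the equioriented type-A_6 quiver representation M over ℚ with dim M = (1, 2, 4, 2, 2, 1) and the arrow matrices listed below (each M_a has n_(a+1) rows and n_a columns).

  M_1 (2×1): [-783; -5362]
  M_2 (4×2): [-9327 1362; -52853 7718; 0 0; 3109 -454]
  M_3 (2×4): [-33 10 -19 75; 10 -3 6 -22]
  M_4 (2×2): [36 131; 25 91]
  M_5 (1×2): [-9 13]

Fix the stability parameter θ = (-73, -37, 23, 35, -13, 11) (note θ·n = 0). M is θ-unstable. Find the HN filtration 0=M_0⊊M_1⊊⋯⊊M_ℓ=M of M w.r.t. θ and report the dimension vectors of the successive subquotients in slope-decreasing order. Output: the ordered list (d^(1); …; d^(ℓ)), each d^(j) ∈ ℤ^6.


Via rank(M_{q-1}∘⋯∘M_p): M ≅ I[1,5], I[2,2], I[3,3]^2, I[3,6].
μ_θ-semistable layers: μ^(1)=23; μ^(2)=15; μ^(3)=14; μ^(4)=-37; μ^(5)=-73

((0, 0, 2, 0, 0, 0); (0, 0, 1, 1, 1, 0); (0, 0, 1, 1, 1, 1); (0, 2, 0, 0, 0, 0); (1, 0, 0, 0, 0, 0))


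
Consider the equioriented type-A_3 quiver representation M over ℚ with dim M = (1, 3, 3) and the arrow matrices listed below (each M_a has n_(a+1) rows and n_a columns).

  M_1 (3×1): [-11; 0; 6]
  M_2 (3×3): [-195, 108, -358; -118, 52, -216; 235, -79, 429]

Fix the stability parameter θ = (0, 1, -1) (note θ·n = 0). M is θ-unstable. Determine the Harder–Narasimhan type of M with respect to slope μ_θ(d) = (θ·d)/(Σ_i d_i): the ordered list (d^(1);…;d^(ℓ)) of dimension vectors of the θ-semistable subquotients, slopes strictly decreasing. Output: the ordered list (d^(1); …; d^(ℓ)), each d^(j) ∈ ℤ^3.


Interval decomposition of M: I[1,3], I[2,2], I[2,3], I[3,3].
HN type (ℓ=3): μ^(1)=1; μ^(2)=0; μ^(3)=-1

((0, 1, 0); (1, 2, 2); (0, 0, 1))


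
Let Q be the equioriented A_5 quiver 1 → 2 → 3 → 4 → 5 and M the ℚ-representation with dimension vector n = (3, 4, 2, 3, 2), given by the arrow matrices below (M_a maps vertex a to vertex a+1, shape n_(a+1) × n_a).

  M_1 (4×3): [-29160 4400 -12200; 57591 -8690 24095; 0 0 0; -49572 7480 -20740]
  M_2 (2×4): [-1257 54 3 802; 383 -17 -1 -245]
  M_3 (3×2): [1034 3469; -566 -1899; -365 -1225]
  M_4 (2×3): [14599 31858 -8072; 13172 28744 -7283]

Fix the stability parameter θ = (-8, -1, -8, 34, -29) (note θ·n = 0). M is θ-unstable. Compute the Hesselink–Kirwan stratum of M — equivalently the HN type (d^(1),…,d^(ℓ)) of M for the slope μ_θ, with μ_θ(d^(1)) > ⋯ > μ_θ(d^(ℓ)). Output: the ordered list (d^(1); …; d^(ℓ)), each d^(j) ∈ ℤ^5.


Barcode: M ≅ I[1,1]^2, I[1,5], I[2,2]^2, I[2,5], I[4,4]. HN layers by μ_θ (5 steps, strictly decreasing):
  μ^(1)=34; μ^(2)=5/2; μ^(3)=-1; μ^(4)=-9/2; μ^(5)=-8

((0, 0, 0, 1, 0); (0, 0, 0, 2, 2); (0, 2, 0, 0, 0); (0, 2, 2, 0, 0); (3, 0, 0, 0, 0))


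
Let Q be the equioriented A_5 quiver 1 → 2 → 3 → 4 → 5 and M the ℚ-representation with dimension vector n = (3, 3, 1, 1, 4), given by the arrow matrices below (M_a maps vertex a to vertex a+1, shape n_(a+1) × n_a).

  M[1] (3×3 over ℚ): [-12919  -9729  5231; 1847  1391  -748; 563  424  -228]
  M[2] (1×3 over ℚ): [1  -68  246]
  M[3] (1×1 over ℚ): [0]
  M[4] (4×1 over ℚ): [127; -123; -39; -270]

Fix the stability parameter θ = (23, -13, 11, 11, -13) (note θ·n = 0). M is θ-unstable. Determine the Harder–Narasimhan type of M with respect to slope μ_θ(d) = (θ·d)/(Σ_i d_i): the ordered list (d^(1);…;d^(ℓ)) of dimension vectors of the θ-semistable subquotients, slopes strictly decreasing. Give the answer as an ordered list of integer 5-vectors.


Barcode: M ≅ I[1,2]^2, I[1,3], I[4,5], I[5,5]^3. HN layers by μ_θ (4 steps, strictly decreasing):
  μ^(1)=11; μ^(2)=5; μ^(3)=-1; μ^(4)=-13

((0, 0, 1, 0, 0); (3, 3, 0, 0, 0); (0, 0, 0, 1, 1); (0, 0, 0, 0, 3))


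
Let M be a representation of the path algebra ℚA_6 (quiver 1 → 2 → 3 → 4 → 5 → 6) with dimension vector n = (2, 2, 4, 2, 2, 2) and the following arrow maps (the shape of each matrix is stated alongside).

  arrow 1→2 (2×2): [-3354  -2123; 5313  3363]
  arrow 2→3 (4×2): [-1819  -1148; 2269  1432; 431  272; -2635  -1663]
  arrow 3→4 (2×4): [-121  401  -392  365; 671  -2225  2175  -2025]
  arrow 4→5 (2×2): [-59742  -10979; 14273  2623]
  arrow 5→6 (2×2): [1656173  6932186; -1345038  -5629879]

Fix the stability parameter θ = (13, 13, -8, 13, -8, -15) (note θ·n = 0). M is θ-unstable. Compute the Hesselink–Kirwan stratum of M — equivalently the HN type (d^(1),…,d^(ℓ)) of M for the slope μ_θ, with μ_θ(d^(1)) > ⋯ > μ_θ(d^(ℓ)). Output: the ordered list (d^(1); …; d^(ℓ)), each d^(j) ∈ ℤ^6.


Barcode: M ≅ I[1,6]^2, I[3,3]^2. HN layers by μ_θ (2 steps, strictly decreasing):
  μ^(1)=4/3; μ^(2)=-8

((2, 2, 2, 2, 2, 2); (0, 0, 2, 0, 0, 0))


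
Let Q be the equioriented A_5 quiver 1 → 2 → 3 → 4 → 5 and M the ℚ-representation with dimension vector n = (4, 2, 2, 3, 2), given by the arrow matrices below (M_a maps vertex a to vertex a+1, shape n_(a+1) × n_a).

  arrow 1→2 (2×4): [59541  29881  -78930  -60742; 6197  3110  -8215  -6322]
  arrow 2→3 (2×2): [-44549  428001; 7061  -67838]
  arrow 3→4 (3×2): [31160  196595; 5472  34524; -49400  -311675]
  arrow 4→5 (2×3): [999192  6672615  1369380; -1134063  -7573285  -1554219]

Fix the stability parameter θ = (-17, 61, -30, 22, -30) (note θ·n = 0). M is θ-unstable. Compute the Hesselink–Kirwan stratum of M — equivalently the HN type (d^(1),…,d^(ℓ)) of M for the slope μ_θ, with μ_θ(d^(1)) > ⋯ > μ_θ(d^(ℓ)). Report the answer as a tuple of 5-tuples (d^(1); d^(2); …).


Barcode: M ≅ I[1,1]^2, I[1,3], I[1,4], I[4,5]^2. HN layers by μ_θ (4 steps, strictly decreasing):
  μ^(1)=22; μ^(2)=31/2; μ^(3)=-4; μ^(4)=-17

((0, 0, 0, 1, 0); (0, 2, 2, 0, 0); (0, 0, 0, 2, 2); (4, 0, 0, 0, 0))


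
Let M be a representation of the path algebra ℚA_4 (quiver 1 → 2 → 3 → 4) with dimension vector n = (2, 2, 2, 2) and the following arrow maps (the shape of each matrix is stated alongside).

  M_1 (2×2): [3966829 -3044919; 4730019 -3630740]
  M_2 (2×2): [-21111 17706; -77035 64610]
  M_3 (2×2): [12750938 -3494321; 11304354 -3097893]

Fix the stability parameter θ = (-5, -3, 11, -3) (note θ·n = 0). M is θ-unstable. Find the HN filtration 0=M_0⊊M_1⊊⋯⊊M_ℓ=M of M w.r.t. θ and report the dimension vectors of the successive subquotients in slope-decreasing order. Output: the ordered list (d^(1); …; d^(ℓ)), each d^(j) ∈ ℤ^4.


Barcode: M ≅ I[1,2], I[1,4], I[3,3], I[4,4]. HN layers by μ_θ (4 steps, strictly decreasing):
  μ^(1)=11; μ^(2)=4; μ^(3)=-3; μ^(4)=-5

((0, 0, 1, 0); (0, 0, 1, 1); (0, 2, 0, 1); (2, 0, 0, 0))


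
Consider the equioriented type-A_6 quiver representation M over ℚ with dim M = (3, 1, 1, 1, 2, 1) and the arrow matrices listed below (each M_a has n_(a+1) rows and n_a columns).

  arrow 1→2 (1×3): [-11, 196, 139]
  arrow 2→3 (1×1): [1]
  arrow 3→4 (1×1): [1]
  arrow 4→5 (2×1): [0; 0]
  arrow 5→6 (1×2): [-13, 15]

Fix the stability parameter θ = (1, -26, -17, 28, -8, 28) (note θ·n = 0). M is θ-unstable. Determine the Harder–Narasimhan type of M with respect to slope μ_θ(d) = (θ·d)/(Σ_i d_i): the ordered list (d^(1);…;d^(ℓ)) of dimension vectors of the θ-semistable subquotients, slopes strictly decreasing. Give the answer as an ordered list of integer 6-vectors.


Barcode: M ≅ I[1,1]^2, I[1,4], I[5,5], I[5,6]. HN layers by μ_θ (4 steps, strictly decreasing):
  μ^(1)=28; μ^(2)=1; μ^(3)=-8; μ^(4)=-14

((0, 0, 0, 1, 0, 1); (2, 0, 0, 0, 0, 0); (0, 0, 0, 0, 2, 0); (1, 1, 1, 0, 0, 0))


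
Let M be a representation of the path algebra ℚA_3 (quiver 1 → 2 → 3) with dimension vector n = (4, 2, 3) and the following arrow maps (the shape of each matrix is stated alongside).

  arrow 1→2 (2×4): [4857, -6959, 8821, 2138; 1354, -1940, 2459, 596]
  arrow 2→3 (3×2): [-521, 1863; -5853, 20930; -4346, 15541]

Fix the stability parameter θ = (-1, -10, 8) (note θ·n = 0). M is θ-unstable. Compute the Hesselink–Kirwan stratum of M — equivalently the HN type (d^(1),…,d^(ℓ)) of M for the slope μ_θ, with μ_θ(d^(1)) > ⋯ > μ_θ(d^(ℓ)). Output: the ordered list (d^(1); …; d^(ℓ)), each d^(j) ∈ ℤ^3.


Interval decomposition of M: I[1,1]^2, I[1,3]^2, I[3,3].
HN type (ℓ=3): μ^(1)=8; μ^(2)=-1; μ^(3)=-11/2

((0, 0, 3); (2, 0, 0); (2, 2, 0))


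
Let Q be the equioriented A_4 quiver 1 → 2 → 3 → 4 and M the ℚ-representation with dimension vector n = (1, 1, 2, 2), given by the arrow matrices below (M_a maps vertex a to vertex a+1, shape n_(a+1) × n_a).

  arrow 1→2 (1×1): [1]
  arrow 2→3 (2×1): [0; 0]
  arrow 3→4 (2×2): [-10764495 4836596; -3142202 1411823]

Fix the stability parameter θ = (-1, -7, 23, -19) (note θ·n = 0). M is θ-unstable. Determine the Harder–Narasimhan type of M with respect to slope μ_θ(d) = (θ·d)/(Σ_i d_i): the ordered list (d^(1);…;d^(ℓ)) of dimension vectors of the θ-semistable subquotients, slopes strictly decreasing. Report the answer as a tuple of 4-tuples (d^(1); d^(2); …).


Interval decomposition of M: I[1,2], I[3,4]^2.
HN type (ℓ=2): μ^(1)=2; μ^(2)=-4

((0, 0, 2, 2); (1, 1, 0, 0))


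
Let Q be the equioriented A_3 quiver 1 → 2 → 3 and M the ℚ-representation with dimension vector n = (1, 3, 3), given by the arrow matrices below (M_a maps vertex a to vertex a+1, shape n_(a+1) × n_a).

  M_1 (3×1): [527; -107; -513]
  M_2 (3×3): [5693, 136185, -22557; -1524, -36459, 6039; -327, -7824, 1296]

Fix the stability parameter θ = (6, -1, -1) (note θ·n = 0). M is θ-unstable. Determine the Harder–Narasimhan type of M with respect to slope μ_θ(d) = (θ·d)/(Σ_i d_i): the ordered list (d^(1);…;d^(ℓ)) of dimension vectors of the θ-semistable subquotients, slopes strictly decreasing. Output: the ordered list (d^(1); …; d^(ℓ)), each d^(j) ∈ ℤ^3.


Interval decomposition of M: I[1,3], I[2,2], I[2,3], I[3,3].
HN type (ℓ=2): μ^(1)=4/3; μ^(2)=-1

((1, 1, 1); (0, 2, 2))


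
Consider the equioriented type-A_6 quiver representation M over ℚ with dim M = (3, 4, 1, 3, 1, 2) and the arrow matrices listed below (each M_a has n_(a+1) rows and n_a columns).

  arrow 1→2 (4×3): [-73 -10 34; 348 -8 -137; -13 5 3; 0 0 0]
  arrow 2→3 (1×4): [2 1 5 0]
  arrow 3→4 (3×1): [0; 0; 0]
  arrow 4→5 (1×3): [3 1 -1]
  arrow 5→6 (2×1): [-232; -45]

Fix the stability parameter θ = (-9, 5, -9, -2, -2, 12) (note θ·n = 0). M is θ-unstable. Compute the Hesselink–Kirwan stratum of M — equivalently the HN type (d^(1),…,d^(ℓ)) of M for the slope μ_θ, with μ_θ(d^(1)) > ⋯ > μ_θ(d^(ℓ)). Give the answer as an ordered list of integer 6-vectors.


Interval decomposition of M: I[1,2]^2, I[1,3], I[2,2], I[4,4]^2, I[4,6], I[6,6].
HN type (ℓ=4): μ^(1)=12; μ^(2)=5; μ^(3)=-2; μ^(4)=-9

((0, 0, 0, 0, 0, 2); (0, 3, 0, 0, 0, 0); (0, 1, 1, 3, 1, 0); (3, 0, 0, 0, 0, 0))


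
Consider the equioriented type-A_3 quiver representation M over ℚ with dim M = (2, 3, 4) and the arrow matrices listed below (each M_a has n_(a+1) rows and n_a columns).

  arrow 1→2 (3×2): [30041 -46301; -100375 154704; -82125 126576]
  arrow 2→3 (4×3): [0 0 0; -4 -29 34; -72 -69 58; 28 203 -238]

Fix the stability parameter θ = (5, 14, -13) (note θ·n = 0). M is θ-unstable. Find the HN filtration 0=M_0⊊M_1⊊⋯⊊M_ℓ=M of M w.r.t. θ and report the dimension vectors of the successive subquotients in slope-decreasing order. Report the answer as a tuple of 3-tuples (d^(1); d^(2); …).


Via rank(M_{q-1}∘⋯∘M_p): M ≅ I[1,3]^2, I[2,2], I[3,3]^2.
μ_θ-semistable layers: μ^(1)=14; μ^(2)=2; μ^(3)=-13

((0, 1, 0); (2, 2, 2); (0, 0, 2))


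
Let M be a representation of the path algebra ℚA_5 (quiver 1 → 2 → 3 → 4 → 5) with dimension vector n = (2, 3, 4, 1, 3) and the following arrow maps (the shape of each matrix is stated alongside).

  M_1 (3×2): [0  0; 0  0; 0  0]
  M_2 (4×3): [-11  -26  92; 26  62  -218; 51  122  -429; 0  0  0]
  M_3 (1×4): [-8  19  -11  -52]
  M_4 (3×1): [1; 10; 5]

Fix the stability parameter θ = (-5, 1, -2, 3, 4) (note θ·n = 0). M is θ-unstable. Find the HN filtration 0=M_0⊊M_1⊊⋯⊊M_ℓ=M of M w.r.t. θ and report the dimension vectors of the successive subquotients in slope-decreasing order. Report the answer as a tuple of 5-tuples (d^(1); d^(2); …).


Barcode: M ≅ I[1,1]^2, I[2,3]^2, I[2,5], I[3,3], I[5,5]^2. HN layers by μ_θ (5 steps, strictly decreasing):
  μ^(1)=4; μ^(2)=3; μ^(3)=-1/2; μ^(4)=-2; μ^(5)=-5

((0, 0, 0, 0, 3); (0, 0, 0, 1, 0); (0, 3, 3, 0, 0); (0, 0, 1, 0, 0); (2, 0, 0, 0, 0))


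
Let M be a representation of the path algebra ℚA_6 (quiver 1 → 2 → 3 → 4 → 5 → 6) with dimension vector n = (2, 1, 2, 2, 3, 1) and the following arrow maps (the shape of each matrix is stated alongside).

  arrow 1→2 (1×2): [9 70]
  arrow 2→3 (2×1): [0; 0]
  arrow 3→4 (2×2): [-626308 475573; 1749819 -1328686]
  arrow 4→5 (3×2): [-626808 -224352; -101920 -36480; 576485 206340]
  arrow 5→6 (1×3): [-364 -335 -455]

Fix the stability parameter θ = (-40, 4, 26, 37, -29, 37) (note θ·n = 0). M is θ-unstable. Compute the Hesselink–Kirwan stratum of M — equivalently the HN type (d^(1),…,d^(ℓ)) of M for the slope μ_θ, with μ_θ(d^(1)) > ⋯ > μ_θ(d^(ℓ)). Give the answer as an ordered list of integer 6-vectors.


Barcode: M ≅ I[1,1], I[1,2], I[3,4], I[3,6], I[5,5]^2. HN layers by μ_θ (6 steps, strictly decreasing):
  μ^(1)=37; μ^(2)=26; μ^(3)=34/3; μ^(4)=4; μ^(5)=-29; μ^(6)=-40

((0, 0, 0, 1, 0, 1); (0, 0, 1, 0, 0, 0); (0, 0, 1, 1, 1, 0); (0, 1, 0, 0, 0, 0); (0, 0, 0, 0, 2, 0); (2, 0, 0, 0, 0, 0))


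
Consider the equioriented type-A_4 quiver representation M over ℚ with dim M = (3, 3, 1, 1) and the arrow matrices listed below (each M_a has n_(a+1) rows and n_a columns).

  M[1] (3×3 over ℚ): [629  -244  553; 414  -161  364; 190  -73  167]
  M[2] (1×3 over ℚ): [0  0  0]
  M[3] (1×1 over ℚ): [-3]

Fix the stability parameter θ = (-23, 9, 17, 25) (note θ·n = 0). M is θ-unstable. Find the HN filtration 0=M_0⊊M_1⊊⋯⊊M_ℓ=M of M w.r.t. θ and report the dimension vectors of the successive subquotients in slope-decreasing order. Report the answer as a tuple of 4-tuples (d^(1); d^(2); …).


Interval decomposition of M: I[1,2]^3, I[3,4].
HN type (ℓ=4): μ^(1)=25; μ^(2)=17; μ^(3)=9; μ^(4)=-23

((0, 0, 0, 1); (0, 0, 1, 0); (0, 3, 0, 0); (3, 0, 0, 0))


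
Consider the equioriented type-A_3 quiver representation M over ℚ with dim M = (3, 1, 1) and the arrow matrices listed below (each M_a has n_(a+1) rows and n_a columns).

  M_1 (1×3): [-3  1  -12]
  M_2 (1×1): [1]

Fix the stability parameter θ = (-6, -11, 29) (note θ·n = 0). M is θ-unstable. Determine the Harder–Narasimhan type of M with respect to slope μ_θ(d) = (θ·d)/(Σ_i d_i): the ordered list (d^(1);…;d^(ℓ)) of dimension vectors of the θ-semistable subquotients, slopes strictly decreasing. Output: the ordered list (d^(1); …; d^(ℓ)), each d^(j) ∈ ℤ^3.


Barcode: M ≅ I[1,1]^2, I[1,3]. HN layers by μ_θ (3 steps, strictly decreasing):
  μ^(1)=29; μ^(2)=-6; μ^(3)=-17/2

((0, 0, 1); (2, 0, 0); (1, 1, 0))


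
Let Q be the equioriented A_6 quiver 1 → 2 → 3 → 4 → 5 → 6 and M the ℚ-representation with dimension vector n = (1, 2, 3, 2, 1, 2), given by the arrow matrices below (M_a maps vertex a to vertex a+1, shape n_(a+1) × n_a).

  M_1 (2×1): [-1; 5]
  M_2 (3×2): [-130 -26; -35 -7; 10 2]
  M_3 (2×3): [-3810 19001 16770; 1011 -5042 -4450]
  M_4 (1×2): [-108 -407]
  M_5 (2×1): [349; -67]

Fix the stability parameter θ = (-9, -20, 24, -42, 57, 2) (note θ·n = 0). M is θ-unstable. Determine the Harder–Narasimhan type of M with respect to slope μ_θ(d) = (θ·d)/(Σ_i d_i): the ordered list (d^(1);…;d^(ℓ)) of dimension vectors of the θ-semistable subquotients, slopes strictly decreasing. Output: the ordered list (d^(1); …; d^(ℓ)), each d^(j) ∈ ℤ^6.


Via rank(M_{q-1}∘⋯∘M_p): M ≅ I[1,2], I[2,4], I[3,3], I[3,6], I[6,6].
μ_θ-semistable layers: μ^(1)=59/2; μ^(2)=24; μ^(3)=2; μ^(4)=-9; μ^(5)=-29/2; μ^(6)=-20

((0, 0, 0, 0, 1, 1); (0, 0, 1, 0, 0, 0); (0, 0, 0, 0, 0, 1); (0, 0, 2, 2, 0, 0); (1, 1, 0, 0, 0, 0); (0, 1, 0, 0, 0, 0))


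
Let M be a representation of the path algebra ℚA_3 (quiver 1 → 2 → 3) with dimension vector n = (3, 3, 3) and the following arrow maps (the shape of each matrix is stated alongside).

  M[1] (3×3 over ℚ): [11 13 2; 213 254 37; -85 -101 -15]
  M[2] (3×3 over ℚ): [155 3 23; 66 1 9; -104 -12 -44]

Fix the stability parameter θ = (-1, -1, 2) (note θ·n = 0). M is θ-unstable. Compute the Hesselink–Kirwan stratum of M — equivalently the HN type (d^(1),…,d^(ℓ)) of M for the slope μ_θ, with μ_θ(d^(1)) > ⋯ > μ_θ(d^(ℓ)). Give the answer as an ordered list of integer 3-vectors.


Interval decomposition of M: I[1,2], I[1,3]^2, I[3,3].
HN type (ℓ=2): μ^(1)=2; μ^(2)=-1

((0, 0, 3); (3, 3, 0))


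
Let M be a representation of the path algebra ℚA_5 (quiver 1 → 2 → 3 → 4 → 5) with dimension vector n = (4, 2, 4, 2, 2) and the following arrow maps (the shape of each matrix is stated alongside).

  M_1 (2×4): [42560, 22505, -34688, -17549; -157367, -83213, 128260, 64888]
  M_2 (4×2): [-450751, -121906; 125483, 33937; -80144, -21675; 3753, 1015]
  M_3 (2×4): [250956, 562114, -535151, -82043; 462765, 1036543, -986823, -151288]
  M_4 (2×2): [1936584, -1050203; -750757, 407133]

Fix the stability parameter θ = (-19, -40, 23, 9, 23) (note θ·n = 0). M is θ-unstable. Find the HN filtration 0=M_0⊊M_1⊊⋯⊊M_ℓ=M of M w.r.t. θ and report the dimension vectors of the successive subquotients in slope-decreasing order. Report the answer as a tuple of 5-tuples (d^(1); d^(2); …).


Via rank(M_{q-1}∘⋯∘M_p): M ≅ I[1,1]^2, I[1,5]^2, I[3,3]^2.
μ_θ-semistable layers: μ^(1)=23; μ^(2)=16; μ^(3)=-19; μ^(4)=-59/2

((0, 0, 2, 0, 2); (0, 0, 2, 2, 0); (2, 0, 0, 0, 0); (2, 2, 0, 0, 0))


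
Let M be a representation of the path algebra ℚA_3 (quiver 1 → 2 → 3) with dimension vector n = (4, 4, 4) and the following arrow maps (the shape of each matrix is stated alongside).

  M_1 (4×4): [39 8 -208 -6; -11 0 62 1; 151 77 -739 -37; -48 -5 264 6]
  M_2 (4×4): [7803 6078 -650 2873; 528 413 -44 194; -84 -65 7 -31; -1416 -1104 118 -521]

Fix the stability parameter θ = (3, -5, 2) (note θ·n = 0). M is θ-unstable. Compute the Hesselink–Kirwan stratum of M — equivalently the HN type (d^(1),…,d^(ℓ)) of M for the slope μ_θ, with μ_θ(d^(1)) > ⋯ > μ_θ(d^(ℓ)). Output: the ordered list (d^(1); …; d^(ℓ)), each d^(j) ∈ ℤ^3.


Barcode: M ≅ I[1,3]^4. HN layers by μ_θ (2 steps, strictly decreasing):
  μ^(1)=2; μ^(2)=-1

((0, 0, 4); (4, 4, 0))


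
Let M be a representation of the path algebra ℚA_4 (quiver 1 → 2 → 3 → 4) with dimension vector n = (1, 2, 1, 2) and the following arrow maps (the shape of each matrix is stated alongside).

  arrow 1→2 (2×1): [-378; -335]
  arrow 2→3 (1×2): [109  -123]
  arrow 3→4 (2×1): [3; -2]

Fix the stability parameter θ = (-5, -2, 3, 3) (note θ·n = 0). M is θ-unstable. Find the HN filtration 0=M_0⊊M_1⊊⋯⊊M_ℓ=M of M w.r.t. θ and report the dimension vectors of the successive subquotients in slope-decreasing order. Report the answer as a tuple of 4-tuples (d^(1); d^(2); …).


Interval decomposition of M: I[1,4], I[2,2], I[4,4].
HN type (ℓ=3): μ^(1)=3; μ^(2)=-2; μ^(3)=-5

((0, 0, 1, 2); (0, 2, 0, 0); (1, 0, 0, 0))


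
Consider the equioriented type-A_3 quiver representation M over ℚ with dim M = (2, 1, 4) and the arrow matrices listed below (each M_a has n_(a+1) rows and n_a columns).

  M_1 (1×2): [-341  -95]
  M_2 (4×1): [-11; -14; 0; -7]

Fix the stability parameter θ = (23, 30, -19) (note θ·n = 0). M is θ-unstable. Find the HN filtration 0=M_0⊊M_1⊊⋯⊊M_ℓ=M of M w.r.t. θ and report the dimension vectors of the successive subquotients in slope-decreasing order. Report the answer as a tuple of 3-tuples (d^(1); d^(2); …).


Barcode: M ≅ I[1,1], I[1,3], I[3,3]^3. HN layers by μ_θ (3 steps, strictly decreasing):
  μ^(1)=23; μ^(2)=34/3; μ^(3)=-19

((1, 0, 0); (1, 1, 1); (0, 0, 3))


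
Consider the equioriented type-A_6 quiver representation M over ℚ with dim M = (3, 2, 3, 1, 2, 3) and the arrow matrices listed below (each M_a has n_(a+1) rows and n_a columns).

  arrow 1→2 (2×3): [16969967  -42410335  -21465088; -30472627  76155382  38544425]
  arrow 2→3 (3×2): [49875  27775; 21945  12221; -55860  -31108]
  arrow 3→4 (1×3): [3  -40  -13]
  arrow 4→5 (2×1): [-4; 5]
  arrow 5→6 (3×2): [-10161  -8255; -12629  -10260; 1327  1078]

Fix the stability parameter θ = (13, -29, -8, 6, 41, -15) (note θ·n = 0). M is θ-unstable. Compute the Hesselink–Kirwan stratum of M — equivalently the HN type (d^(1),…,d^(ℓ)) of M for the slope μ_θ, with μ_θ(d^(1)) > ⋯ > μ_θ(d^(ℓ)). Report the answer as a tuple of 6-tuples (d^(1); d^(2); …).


Interval decomposition of M: I[1,1], I[1,2], I[1,6], I[3,3]^2, I[5,6], I[6,6].
HN type (ℓ=4): μ^(1)=13; μ^(2)=6; μ^(3)=-8; μ^(4)=-15

((1, 0, 0, 0, 2, 2); (0, 0, 0, 1, 0, 0); (2, 2, 3, 0, 0, 0); (0, 0, 0, 0, 0, 1))


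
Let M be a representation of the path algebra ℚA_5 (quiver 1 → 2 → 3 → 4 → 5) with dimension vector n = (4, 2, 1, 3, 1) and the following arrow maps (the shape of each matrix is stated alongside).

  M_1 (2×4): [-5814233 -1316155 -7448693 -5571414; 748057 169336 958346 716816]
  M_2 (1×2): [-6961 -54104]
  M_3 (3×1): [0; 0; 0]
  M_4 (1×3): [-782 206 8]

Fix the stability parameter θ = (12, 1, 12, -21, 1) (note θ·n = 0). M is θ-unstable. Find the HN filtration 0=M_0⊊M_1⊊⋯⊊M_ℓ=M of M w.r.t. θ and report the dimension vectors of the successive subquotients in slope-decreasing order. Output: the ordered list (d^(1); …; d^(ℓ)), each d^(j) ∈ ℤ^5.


Interval decomposition of M: I[1,1]^2, I[1,2], I[1,3], I[4,4]^2, I[4,5].
HN type (ℓ=4): μ^(1)=12; μ^(2)=13/2; μ^(3)=1; μ^(4)=-21

((2, 0, 1, 0, 0); (2, 2, 0, 0, 0); (0, 0, 0, 0, 1); (0, 0, 0, 3, 0))


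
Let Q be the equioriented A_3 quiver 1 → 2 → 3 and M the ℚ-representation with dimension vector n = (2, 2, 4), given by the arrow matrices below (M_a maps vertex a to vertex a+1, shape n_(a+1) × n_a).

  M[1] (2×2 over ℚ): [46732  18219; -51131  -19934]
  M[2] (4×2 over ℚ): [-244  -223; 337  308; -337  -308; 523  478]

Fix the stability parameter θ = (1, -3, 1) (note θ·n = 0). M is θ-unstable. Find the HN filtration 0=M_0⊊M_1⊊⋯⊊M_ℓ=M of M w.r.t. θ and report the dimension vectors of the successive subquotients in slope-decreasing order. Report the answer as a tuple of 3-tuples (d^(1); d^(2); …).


Via rank(M_{q-1}∘⋯∘M_p): M ≅ I[1,3]^2, I[3,3]^2.
μ_θ-semistable layers: μ^(1)=1; μ^(2)=-1

((0, 0, 4); (2, 2, 0))


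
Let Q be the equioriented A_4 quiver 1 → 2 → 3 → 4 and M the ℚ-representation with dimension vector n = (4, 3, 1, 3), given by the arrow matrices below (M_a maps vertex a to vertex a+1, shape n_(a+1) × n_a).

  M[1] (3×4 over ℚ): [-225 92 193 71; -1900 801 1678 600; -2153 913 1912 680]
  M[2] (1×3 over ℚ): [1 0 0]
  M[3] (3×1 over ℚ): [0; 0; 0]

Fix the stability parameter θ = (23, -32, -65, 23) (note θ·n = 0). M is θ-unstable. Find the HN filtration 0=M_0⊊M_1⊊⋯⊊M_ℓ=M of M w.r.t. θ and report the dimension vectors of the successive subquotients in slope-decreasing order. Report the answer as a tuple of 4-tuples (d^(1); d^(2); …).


Via rank(M_{q-1}∘⋯∘M_p): M ≅ I[1,1], I[1,2]^2, I[1,3], I[4,4]^3.
μ_θ-semistable layers: μ^(1)=23; μ^(2)=-9/2; μ^(3)=-74/3

((1, 0, 0, 3); (2, 2, 0, 0); (1, 1, 1, 0))


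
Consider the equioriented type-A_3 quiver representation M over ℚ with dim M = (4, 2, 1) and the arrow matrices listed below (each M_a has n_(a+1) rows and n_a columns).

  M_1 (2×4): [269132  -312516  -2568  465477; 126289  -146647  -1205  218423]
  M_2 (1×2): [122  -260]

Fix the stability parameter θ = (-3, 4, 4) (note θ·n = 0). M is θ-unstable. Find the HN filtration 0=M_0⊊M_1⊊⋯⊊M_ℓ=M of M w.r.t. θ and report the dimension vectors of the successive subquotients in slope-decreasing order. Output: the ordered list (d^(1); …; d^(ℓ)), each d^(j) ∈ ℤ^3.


Interval decomposition of M: I[1,1]^2, I[1,2], I[1,3].
HN type (ℓ=2): μ^(1)=4; μ^(2)=-3

((0, 2, 1); (4, 0, 0))


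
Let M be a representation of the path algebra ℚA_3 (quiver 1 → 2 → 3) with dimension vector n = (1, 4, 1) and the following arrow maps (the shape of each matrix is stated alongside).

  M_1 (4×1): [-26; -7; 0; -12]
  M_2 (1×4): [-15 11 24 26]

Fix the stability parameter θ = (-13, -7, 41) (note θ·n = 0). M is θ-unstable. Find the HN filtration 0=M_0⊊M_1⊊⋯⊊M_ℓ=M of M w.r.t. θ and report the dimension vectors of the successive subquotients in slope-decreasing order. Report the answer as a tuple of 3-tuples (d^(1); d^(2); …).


Interval decomposition of M: I[1,3], I[2,2]^3.
HN type (ℓ=3): μ^(1)=41; μ^(2)=-7; μ^(3)=-13

((0, 0, 1); (0, 4, 0); (1, 0, 0))


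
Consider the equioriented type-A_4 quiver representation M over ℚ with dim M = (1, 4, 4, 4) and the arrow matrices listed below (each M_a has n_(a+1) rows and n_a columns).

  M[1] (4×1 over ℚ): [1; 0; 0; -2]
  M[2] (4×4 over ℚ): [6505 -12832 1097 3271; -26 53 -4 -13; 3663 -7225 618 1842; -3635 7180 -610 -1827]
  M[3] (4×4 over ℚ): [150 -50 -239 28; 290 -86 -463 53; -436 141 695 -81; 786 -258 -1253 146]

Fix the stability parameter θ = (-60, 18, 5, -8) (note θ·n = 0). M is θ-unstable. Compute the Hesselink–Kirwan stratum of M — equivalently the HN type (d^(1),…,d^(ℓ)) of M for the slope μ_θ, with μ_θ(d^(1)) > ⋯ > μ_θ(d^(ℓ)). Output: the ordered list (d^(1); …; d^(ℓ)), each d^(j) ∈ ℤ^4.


Barcode: M ≅ I[1,4], I[2,2], I[2,3], I[2,4], I[3,4], I[4,4]. HN layers by μ_θ (6 steps, strictly decreasing):
  μ^(1)=18; μ^(2)=23/2; μ^(3)=5; μ^(4)=-3/2; μ^(5)=-8; μ^(6)=-60

((0, 1, 0, 0); (0, 1, 1, 0); (0, 2, 2, 2); (0, 0, 1, 1); (0, 0, 0, 1); (1, 0, 0, 0))


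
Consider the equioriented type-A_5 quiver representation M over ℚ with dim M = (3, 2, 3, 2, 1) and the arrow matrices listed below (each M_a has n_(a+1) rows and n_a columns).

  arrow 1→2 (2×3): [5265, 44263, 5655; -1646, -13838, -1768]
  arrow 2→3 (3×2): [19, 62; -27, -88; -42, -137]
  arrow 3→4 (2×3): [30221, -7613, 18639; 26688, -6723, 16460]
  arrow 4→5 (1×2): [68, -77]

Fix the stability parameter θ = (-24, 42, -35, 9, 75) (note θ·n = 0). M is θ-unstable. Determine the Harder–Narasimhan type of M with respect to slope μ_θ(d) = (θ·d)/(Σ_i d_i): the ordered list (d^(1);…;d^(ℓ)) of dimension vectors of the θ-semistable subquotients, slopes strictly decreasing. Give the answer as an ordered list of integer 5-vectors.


Barcode: M ≅ I[1,1], I[1,4], I[1,5], I[3,3]. HN layers by μ_θ (5 steps, strictly decreasing):
  μ^(1)=75; μ^(2)=9; μ^(3)=7/2; μ^(4)=-24; μ^(5)=-35

((0, 0, 0, 0, 1); (0, 0, 0, 2, 0); (0, 2, 2, 0, 0); (3, 0, 0, 0, 0); (0, 0, 1, 0, 0))


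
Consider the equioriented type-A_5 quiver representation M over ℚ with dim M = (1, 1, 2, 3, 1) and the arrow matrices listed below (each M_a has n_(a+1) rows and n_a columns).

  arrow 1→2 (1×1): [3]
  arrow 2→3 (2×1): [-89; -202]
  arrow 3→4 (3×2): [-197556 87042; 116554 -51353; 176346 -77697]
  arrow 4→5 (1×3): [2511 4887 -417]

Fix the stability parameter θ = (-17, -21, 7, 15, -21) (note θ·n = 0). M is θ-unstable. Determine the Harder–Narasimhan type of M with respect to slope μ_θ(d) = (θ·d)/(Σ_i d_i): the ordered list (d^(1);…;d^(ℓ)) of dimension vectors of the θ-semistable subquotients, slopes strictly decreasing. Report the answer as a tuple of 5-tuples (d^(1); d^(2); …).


Barcode: M ≅ I[1,3], I[3,4], I[4,4], I[4,5]. HN layers by μ_θ (4 steps, strictly decreasing):
  μ^(1)=15; μ^(2)=7; μ^(3)=-3; μ^(4)=-19

((0, 0, 0, 2, 0); (0, 0, 2, 0, 0); (0, 0, 0, 1, 1); (1, 1, 0, 0, 0))


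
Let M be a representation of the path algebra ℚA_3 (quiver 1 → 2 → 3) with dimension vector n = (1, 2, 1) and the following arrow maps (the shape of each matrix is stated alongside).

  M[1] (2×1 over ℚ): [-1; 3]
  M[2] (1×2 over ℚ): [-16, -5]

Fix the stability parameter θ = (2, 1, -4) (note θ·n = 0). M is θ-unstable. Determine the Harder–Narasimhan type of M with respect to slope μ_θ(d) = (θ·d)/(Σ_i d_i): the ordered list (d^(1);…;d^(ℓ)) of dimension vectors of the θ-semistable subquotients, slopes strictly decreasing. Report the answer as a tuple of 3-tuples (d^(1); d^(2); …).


Interval decomposition of M: I[1,3], I[2,2].
HN type (ℓ=2): μ^(1)=1; μ^(2)=-1/3

((0, 1, 0); (1, 1, 1))


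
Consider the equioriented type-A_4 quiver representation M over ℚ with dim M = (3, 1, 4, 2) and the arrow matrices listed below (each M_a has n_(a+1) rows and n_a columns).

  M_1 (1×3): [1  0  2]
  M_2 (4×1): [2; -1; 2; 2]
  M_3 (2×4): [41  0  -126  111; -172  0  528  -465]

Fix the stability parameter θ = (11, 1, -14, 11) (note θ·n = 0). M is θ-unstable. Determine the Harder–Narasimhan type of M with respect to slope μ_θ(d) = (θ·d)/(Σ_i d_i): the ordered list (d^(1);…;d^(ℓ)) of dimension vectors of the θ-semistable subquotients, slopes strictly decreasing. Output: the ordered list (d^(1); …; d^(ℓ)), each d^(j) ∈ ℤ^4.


Via rank(M_{q-1}∘⋯∘M_p): M ≅ I[1,1]^2, I[1,4], I[3,3]^2, I[3,4].
μ_θ-semistable layers: μ^(1)=11; μ^(2)=-2/3; μ^(3)=-14

((2, 0, 0, 2); (1, 1, 1, 0); (0, 0, 3, 0))


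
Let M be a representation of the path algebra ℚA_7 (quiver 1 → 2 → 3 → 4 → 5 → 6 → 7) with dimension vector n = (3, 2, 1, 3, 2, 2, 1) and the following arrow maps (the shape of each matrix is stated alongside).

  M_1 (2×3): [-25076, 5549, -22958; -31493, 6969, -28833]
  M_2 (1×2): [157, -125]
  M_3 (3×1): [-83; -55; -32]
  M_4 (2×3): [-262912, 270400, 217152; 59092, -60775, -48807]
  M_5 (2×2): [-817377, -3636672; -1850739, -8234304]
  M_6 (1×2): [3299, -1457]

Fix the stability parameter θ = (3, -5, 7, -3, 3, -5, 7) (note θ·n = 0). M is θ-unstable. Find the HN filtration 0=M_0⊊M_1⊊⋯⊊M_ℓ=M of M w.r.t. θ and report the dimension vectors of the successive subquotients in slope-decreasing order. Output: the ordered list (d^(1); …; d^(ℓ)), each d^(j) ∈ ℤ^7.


Barcode: M ≅ I[1,1], I[1,2], I[1,5], I[4,4]^2, I[5,6], I[6,7]. HN layers by μ_θ (6 steps, strictly decreasing):
  μ^(1)=7; μ^(2)=3; μ^(3)=2; μ^(4)=-1; μ^(5)=-3; μ^(6)=-5

((0, 0, 0, 0, 0, 0, 1); (1, 0, 0, 0, 1, 0, 0); (0, 0, 1, 1, 0, 0, 0); (2, 2, 0, 0, 1, 1, 0); (0, 0, 0, 2, 0, 0, 0); (0, 0, 0, 0, 0, 1, 0))


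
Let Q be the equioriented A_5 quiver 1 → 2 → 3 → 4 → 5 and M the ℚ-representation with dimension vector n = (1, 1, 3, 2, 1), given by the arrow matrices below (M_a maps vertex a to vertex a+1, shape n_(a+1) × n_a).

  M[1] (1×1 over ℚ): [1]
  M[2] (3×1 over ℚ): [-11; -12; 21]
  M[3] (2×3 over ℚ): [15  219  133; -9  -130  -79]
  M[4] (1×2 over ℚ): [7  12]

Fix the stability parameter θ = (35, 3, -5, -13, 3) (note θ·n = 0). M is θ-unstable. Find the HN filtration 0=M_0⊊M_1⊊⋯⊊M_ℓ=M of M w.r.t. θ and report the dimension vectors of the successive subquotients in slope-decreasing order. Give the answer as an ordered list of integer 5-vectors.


Via rank(M_{q-1}∘⋯∘M_p): M ≅ I[1,3], I[3,4], I[3,5].
μ_θ-semistable layers: μ^(1)=11; μ^(2)=3; μ^(3)=-9

((1, 1, 1, 0, 0); (0, 0, 0, 0, 1); (0, 0, 2, 2, 0))


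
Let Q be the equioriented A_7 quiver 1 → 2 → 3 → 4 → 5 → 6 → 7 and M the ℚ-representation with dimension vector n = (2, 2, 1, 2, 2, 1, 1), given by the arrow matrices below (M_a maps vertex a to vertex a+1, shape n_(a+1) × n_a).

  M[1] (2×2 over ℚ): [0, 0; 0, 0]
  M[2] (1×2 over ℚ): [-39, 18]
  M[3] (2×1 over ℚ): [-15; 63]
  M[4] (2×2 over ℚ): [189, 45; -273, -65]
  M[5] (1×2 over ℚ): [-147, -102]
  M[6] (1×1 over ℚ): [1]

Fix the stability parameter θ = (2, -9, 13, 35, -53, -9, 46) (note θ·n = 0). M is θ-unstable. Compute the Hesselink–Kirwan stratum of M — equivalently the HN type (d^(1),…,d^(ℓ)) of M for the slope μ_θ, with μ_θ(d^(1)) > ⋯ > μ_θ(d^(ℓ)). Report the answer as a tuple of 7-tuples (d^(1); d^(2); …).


Via rank(M_{q-1}∘⋯∘M_p): M ≅ I[1,1]^2, I[2,2], I[2,4], I[4,7], I[5,5].
μ_θ-semistable layers: μ^(1)=46; μ^(2)=35; μ^(3)=13; μ^(4)=2; μ^(5)=-9; μ^(6)=-53

((0, 0, 0, 0, 0, 0, 1); (0, 0, 0, 1, 0, 0, 0); (0, 0, 1, 0, 0, 0, 0); (2, 0, 0, 0, 0, 0, 0); (0, 2, 0, 1, 1, 1, 0); (0, 0, 0, 0, 1, 0, 0))


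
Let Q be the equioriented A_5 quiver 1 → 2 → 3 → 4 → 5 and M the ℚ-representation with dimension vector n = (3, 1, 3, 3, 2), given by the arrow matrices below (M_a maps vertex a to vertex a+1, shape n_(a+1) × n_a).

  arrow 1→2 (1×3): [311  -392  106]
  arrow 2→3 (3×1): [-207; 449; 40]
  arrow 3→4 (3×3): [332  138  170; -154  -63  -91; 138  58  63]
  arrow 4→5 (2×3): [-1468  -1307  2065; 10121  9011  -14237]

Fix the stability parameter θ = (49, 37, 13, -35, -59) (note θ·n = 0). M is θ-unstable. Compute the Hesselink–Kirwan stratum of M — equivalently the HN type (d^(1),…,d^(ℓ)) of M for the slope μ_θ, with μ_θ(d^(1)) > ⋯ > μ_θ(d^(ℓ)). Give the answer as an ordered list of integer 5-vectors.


Via rank(M_{q-1}∘⋯∘M_p): M ≅ I[1,1]^2, I[1,5], I[3,3], I[3,5], I[4,4].
μ_θ-semistable layers: μ^(1)=49; μ^(2)=13; μ^(3)=1; μ^(4)=-27; μ^(5)=-35

((2, 0, 0, 0, 0); (0, 0, 1, 0, 0); (1, 1, 1, 1, 1); (0, 0, 1, 1, 1); (0, 0, 0, 1, 0))


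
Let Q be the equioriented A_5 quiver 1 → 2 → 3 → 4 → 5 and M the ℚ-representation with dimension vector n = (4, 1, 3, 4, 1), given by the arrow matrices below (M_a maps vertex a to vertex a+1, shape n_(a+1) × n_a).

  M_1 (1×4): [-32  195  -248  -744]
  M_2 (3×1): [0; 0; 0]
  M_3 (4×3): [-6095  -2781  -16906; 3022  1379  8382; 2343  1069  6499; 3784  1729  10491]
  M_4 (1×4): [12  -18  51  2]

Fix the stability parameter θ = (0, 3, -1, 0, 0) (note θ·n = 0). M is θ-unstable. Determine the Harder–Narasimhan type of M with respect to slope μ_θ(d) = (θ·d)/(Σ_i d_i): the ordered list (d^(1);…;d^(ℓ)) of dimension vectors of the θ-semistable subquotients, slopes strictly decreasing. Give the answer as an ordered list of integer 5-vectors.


Barcode: M ≅ I[1,1]^3, I[1,2], I[3,4]^2, I[3,5], I[4,4]. HN layers by μ_θ (3 steps, strictly decreasing):
  μ^(1)=3; μ^(2)=0; μ^(3)=-1

((0, 1, 0, 0, 0); (4, 0, 0, 4, 1); (0, 0, 3, 0, 0))


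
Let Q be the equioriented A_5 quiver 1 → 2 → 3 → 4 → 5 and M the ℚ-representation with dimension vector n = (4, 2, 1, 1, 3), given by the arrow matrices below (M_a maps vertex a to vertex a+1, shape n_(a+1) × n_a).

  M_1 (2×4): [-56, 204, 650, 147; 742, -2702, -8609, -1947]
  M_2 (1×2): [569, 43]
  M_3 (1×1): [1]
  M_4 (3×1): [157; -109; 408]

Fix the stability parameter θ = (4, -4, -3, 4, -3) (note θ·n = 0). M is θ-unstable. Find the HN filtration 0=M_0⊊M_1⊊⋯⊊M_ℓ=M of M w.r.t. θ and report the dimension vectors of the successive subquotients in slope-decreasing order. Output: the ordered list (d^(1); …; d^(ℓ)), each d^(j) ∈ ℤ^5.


Via rank(M_{q-1}∘⋯∘M_p): M ≅ I[1,1]^2, I[1,2], I[1,5], I[5,5]^2.
μ_θ-semistable layers: μ^(1)=4; μ^(2)=1/2; μ^(3)=0; μ^(4)=-1; μ^(5)=-3

((2, 0, 0, 0, 0); (0, 0, 0, 1, 1); (1, 1, 0, 0, 0); (1, 1, 1, 0, 0); (0, 0, 0, 0, 2))


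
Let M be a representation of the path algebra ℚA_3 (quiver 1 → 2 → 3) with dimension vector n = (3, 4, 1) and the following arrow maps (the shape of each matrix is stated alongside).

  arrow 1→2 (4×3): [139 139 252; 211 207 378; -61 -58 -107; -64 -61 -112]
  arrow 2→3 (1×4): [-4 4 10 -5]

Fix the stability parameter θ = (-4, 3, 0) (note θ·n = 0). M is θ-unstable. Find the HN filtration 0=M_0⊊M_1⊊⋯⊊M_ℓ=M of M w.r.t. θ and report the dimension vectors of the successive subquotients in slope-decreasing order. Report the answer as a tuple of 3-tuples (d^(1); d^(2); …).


Interval decomposition of M: I[1,2]^2, I[1,3], I[2,2].
HN type (ℓ=3): μ^(1)=3; μ^(2)=3/2; μ^(3)=-4

((0, 3, 0); (0, 1, 1); (3, 0, 0))


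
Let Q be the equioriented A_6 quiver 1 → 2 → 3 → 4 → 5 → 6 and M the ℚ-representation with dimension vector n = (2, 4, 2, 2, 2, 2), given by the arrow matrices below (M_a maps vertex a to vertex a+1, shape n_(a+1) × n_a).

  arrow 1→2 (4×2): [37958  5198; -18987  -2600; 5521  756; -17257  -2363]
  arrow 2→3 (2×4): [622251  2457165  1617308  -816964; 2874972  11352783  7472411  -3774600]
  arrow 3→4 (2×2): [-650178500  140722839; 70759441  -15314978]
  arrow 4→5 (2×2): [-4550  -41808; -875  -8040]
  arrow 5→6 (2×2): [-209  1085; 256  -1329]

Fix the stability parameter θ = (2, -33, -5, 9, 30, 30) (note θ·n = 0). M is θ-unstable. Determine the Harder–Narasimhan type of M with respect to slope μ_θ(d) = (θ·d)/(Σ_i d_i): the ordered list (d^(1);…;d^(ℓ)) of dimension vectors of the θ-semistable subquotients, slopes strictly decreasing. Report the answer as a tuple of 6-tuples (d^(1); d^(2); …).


Via rank(M_{q-1}∘⋯∘M_p): M ≅ I[1,4], I[1,6], I[2,2]^2, I[5,6].
μ_θ-semistable layers: μ^(1)=30; μ^(2)=9; μ^(3)=-5; μ^(4)=-31/2; μ^(5)=-33

((0, 0, 0, 0, 2, 2); (0, 0, 0, 2, 0, 0); (0, 0, 2, 0, 0, 0); (2, 2, 0, 0, 0, 0); (0, 2, 0, 0, 0, 0))
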